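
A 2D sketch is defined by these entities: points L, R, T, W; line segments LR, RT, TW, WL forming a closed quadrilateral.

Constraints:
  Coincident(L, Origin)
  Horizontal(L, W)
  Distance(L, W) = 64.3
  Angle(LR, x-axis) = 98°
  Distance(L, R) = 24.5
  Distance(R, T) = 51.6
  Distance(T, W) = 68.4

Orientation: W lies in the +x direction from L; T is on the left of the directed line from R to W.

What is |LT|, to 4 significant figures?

69.20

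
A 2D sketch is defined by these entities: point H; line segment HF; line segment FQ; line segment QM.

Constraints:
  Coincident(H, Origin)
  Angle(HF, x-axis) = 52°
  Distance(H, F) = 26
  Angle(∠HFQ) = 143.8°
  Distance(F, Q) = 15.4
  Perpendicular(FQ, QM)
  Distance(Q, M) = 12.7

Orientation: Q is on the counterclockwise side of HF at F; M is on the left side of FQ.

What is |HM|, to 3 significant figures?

36.5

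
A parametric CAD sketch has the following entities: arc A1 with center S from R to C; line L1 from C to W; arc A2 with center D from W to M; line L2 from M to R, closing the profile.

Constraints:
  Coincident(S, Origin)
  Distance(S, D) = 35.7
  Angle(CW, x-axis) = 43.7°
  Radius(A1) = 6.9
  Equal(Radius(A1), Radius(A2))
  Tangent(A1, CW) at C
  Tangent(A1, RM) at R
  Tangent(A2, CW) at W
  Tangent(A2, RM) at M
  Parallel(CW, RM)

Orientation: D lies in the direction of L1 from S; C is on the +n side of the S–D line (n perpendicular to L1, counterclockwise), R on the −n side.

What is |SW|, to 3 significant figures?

36.4

Tangency of A1 to both parallel lines with radius 6.9 puts C and R at S ± 6.9·n: C = (-4.77, 4.99), R = (4.77, -4.99). Equal radii place W and M the same way about D: W = D + 6.9·n = (21.0, 29.7), M = D − 6.9·n = (30.6, 19.7). Then |SW| = |W − S| = 36.4.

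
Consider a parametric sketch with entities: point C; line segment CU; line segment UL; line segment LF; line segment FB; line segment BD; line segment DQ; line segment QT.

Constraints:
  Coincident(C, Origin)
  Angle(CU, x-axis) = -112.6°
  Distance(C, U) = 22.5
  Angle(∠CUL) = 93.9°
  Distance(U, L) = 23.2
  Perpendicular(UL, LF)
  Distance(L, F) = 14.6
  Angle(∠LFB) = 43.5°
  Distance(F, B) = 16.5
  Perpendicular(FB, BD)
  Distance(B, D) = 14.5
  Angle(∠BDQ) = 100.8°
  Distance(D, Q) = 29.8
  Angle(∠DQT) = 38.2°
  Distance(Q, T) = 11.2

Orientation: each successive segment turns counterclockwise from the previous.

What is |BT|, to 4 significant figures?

24.82

C is at the origin; CU runs at -112.6° with length 22.5, so U = (-8.647, -20.77). ∠CUL = 93.9° gives UL at -26.50° from the x-axis; with |UL| = 23.2, L = (12.12, -31.12). The perpendicularity gives LF at right angles to UL, so LF runs at 63.50°; with |LF| = 14.6, F = (18.63, -18.06). ∠LFB = 43.5° gives FB at -160.0° from the x-axis; with |FB| = 16.5, B = (3.125, -23.70). The perpendicularity gives BD at right angles to FB, so BD runs at -70.00°; with |BD| = 14.5, D = (8.085, -37.33). ∠BDQ = 100.8° gives DQ at 9.200° from the x-axis; with |DQ| = 29.8, Q = (37.50, -32.56). ∠DQT = 38.2° gives QT at 151.0° from the x-axis; with |QT| = 11.2, T = (27.71, -27.13). Then |BT| = |T − B| = 24.82.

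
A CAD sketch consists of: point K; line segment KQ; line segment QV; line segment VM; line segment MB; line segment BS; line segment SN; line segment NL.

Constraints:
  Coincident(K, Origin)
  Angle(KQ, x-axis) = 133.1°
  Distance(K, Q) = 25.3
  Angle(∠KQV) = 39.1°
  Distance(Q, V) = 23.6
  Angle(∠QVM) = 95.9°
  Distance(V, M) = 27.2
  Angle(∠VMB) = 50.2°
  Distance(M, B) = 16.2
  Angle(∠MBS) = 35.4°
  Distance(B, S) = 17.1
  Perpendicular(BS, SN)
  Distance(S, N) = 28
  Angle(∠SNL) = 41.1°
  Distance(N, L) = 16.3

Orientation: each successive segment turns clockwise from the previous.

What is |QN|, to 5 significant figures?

54.984

K is at the origin; KQ runs at 133.1° with length 25.3, so Q = (-17.287, 18.473). ∠KQV = 39.1° gives QV at -7.8000° from the x-axis; with |QV| = 23.6, V = (6.0948, 15.270). ∠QVM = 95.9° gives VM at -91.900° from the x-axis; with |VM| = 27.2, M = (5.1930, -11.915). ∠VMB = 50.2° gives MB at 138.30° from the x-axis; with |MB| = 16.2, B = (-6.9025, -1.1381). ∠MBS = 35.4° gives BS at -6.3000° from the x-axis; with |BS| = 17.1, S = (10.094, -3.0146). The perpendicularity gives SN at right angles to BS, so SN runs at -96.300°; with |SN| = 28.0, N = (7.0216, -30.845). Then |QN| = |N − Q| = 54.984.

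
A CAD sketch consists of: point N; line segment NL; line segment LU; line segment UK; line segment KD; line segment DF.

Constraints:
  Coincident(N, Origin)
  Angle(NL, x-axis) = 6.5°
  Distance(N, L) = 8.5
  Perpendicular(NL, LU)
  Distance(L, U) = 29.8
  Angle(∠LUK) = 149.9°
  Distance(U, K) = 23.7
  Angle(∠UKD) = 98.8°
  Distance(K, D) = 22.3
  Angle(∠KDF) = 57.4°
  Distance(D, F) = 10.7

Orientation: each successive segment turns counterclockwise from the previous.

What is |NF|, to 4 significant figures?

39.11

N is at the origin; NL runs at 6.5° with length 8.5, so L = (8.445, 0.9622). NL ⟂ LU, so LU runs at 96.50°; with |LU| = 29.8, U = (5.072, 30.57). ∠LUK = 149.9° gives UK at 126.6° from the x-axis; with |UK| = 23.7, K = (-9.059, 49.60). ∠UKD = 98.8° gives KD at -152.2° from the x-axis; with |KD| = 22.3, D = (-28.78, 39.20). ∠KDF = 57.4° gives DF at -29.60° from the x-axis; with |DF| = 10.7, F = (-19.48, 33.91). Then |NF| = |F − N| = 39.11.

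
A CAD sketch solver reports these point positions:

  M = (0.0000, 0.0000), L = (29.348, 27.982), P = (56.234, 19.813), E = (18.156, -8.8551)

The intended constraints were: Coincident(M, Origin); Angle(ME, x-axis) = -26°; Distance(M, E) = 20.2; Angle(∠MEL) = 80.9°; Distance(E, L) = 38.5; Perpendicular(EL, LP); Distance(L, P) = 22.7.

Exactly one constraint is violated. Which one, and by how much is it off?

Distance(L, P) = 22.7 — off by 5.40.

M = (0.00, 0.00) ✓; ME at -26.00° ✓; |ME| = 20.20 ✓; ∠MEL = 80.90° ✓; |EL| = 38.50 ✓; ∠(EL, LP) = 90.00° ✓; |LP| = 28.10 ✗.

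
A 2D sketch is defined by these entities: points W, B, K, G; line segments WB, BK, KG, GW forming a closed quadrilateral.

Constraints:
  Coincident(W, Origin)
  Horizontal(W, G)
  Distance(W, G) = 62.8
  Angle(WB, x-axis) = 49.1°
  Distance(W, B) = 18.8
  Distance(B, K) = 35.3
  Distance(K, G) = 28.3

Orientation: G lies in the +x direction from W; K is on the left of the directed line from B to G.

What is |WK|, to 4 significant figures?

51.90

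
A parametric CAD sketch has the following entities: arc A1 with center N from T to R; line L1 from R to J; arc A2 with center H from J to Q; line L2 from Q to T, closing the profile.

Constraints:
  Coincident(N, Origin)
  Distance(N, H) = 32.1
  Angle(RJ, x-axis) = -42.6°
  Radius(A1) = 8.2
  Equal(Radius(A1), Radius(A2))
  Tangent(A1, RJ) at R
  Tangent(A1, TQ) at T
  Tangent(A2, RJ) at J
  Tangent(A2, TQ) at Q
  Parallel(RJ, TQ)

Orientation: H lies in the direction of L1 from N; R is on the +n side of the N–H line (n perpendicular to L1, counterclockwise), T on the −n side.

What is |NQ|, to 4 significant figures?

33.13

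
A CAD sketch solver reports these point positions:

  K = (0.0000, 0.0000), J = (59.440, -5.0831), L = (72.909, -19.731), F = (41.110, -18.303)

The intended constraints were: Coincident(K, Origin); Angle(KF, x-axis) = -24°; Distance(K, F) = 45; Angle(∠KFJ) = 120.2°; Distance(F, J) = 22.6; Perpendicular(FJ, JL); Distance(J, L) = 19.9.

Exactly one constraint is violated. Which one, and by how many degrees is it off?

Perpendicular(FJ, JL) — off by 6.80°.

K = (0.00, 0.00) ✓; KF at -24.00° ✓; |KF| = 45.00 ✓; ∠KFJ = 120.2° ✓; |FJ| = 22.60 ✓; ∠(FJ, JL) = 83.20° ✗; |JL| = 19.90 ✓.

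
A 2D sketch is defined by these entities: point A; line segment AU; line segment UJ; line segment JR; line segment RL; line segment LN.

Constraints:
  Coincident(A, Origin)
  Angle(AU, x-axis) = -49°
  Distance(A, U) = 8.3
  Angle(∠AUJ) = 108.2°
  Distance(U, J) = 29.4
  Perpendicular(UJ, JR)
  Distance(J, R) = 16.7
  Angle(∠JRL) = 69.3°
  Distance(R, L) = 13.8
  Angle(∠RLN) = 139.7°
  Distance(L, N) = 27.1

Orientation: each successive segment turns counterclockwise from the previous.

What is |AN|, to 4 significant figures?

20.64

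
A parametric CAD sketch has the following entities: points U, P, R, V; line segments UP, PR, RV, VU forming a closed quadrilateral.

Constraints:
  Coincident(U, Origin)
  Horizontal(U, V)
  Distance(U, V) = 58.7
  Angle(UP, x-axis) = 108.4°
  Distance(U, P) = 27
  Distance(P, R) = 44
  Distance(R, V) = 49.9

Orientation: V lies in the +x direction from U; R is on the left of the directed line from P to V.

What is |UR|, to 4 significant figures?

53.15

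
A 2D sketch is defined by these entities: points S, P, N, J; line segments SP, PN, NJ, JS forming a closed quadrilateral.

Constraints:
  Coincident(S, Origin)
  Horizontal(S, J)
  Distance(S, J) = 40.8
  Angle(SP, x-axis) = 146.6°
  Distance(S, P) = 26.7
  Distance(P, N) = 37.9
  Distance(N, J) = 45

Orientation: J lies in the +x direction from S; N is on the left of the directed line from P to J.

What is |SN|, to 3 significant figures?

35.1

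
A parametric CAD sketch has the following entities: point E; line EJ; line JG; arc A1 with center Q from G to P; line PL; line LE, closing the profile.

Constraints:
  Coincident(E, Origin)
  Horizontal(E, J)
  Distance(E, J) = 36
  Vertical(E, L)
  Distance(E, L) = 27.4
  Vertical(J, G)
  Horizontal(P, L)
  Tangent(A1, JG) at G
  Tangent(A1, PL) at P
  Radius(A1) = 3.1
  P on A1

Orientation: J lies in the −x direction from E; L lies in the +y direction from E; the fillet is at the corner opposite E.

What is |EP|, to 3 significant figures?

42.8

E is at the origin; EJ is horizontal with |EJ| = 36.0 and J on the −x side, so J = (-36.0, 0.00). EL is vertical with |EL| = 27.4 and L on the +y side, so L = (0.00, 27.4). The virtual corner opposite E is at (-36.0, 27.4). A1 meets JG tangentially, so QG is at right angles to JG and A1 meets PL tangentially, so QP is at right angles to PL, with radius 3.1, so the center Q sits 3.1 in from both sides at Q = (-32.9, 24.3). That places the tangent points at G = (-36.0, 24.3) on JG and P = (-32.9, 27.4) on PL. Then |EP| = |P − E| = 42.8.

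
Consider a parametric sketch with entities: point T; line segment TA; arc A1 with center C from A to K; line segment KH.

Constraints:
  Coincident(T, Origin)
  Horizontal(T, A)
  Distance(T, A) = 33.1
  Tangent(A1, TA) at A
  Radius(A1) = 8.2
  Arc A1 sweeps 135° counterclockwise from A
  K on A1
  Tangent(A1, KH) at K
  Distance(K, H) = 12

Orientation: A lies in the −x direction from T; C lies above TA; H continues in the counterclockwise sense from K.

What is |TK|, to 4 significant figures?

30.68

T is at the origin; T and A share the same y with |TA| = 33.1 and A on the −x side, so A = (-33.10, 0.000). A1 meets TA tangentially, so CA is at right angles to TA, so C = A + (0, 8.2) = (-33.10, 8.200). On A1, A sits at bearing -90° from C; a 135° counterclockwise sweep puts K at bearing 45°, so K = C + 8.2·(cos 45°, sin 45°) = (-27.30, 14.00). Then |TK| = |K − T| = 30.68.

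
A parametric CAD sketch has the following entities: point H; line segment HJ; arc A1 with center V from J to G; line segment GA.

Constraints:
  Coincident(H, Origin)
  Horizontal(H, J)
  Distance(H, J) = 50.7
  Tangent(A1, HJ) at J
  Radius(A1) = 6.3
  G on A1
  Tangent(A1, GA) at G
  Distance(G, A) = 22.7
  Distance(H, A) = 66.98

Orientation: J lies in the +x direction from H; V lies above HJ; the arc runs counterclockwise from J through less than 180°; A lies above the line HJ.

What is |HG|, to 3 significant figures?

57.1

H is at the origin; HJ is horizontal with |HJ| = 50.7 and J on the +x side, so J = (50.7, 0.00). The tangent condition forces VJ to be normal to HJ, so V = J + (0, 6.3) = (50.7, 6.30). Since VG ⟂ GA (tangency), |VA| = √(6.3² + 22.7²) = 23.6 regardless of where G sits on A1. So A lies on both circle(H, 66.98) and circle(V, 23.6); the above-HJ intersection is A = (61.1, 27.4). G is the foot of the tangent from A: G = (56.9, 5.13).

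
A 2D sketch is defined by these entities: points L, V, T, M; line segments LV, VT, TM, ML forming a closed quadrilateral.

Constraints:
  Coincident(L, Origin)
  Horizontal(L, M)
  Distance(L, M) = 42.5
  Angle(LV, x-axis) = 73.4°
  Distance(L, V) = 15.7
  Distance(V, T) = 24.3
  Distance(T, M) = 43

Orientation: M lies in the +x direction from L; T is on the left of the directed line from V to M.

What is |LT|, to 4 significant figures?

39.58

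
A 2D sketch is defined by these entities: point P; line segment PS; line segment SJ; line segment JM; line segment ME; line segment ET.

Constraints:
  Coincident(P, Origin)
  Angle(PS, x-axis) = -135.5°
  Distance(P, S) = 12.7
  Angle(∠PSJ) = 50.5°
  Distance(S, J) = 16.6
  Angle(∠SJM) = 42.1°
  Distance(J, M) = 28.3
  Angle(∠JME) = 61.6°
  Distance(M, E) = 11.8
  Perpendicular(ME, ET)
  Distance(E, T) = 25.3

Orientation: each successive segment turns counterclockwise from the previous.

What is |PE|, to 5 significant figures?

15.442

∠SJM = 42.1° gives JM at 131.90° from the x-axis; with |JM| = 28.3, M = (-11.449, 10.427). ∠JME = 61.6° gives ME at -109.70° from the x-axis; with |ME| = 11.8, E = (-15.427, -0.68206). Then |PE| = |E − P| = 15.442.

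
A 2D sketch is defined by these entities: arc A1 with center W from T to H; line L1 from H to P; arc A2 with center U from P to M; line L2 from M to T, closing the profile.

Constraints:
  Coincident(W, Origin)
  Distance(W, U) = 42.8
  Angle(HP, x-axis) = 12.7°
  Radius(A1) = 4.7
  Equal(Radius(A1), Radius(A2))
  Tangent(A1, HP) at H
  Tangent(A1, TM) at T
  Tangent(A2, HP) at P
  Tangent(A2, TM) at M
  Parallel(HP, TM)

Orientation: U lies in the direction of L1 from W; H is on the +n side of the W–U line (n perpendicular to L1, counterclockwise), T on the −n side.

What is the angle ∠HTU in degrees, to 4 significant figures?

83.73°

The slot axis is L1's direction at 12.7°, so u = (cos 12.7°, sin 12.7°) = (0.9755, 0.2198) and n = (−sin 12.7°, cos 12.7°) = (-0.2198, 0.9755). W is at the origin and U lies 42.8 along u from W, so U = 42.8·u = (41.75, 9.409). Tangency of A1 to both parallel lines with radius 4.7 puts H and T at W ± 4.7·n: H = (-1.033, 4.585), T = (1.033, -4.585). Then cos ∠HTU = TH·TU / (|TH||TU|), giving 83.73°.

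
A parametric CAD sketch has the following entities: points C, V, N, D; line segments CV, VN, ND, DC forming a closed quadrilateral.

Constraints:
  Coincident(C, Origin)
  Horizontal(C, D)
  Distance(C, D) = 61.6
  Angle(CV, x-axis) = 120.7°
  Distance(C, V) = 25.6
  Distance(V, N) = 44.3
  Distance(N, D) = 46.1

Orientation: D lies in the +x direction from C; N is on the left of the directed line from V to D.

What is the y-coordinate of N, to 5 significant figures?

33.336

C is at the origin; C and D share the same y with |CD| = 61.6 and D in +x, so D = (61.6, 0). CV runs at 120.7° with |CV| = 25.6, so V = (-13.070, 22.012). N is determined by |VN| = 44.3 and |ND| = 46.1 together: it lies at the intersection of circle(V, 44.3) and circle(D, 46.1). With |VD| = 77.847, the foot of the radical line on VD is 37.878 from V and the perpendicular offset is √(44.3² − 37.878²) = 22.972. Taking the left-of-VD solution: N = (29.758, 33.336).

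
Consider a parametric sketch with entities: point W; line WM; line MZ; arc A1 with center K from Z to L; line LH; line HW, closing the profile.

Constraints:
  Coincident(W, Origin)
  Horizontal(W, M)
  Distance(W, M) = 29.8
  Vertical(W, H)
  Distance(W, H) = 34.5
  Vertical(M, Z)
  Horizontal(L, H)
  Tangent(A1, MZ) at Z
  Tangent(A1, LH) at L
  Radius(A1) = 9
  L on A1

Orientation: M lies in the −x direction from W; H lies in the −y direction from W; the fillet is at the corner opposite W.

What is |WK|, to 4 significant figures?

32.91

W is at the origin; WM is horizontal with |WM| = 29.8 and M on the −x side, so M = (-29.80, 0.000). W and H share the same x with |WH| = 34.5 and H on the −y side, so H = (0.000, -34.50). The virtual corner opposite W is at (-29.80, -34.50). The tangent condition forces KZ to be normal to MZ and since A1 is tangent to LH there, KL ⟂ LH, with radius 9.0, so the center K sits 9.0 in from both sides at K = (-20.80, -25.50). Then |WK| = |K − W| = 32.91.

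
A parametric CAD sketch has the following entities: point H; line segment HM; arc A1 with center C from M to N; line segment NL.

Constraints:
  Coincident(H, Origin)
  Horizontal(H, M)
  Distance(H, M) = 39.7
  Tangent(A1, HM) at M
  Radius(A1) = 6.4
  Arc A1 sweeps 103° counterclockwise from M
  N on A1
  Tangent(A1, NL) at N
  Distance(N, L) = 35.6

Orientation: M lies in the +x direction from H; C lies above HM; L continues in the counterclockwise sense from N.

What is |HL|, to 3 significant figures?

57.0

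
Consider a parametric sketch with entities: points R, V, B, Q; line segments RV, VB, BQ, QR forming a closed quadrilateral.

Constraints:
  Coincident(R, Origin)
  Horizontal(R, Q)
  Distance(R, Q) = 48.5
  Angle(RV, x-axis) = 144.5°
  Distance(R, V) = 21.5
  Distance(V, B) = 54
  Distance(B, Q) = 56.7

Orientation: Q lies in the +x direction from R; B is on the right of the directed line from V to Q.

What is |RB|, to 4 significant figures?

36.90

Checks: |VB| = 54.00 ✓; |BQ| = 56.70 ✓.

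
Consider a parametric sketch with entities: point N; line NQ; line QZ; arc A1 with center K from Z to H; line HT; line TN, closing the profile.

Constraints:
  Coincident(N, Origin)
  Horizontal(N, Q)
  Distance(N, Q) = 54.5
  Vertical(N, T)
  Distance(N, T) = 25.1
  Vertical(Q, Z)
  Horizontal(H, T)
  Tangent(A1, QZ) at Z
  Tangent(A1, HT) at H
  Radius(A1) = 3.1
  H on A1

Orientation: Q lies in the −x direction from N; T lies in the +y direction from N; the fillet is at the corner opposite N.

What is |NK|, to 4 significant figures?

55.91

N is at the origin; NQ is horizontal with |NQ| = 54.5 and Q on the −x side, so Q = (-54.50, 0.000). N and T share the same x with |NT| = 25.1 and T on the +y side, so T = (0.000, 25.10). The virtual corner opposite N is at (-54.50, 25.10). Since A1 is tangent to QZ there, KZ ⟂ QZ and the tangent condition forces KH to be normal to HT, with radius 3.1, so the center K sits 3.1 in from both sides at K = (-51.40, 22.00). Then |NK| = |K − N| = 55.91.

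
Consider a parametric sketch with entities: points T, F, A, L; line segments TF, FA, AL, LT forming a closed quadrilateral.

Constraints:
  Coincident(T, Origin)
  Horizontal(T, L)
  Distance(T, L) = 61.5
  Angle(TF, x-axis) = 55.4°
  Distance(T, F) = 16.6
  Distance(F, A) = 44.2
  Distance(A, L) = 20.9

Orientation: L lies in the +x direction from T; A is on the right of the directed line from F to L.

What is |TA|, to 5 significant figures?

46.664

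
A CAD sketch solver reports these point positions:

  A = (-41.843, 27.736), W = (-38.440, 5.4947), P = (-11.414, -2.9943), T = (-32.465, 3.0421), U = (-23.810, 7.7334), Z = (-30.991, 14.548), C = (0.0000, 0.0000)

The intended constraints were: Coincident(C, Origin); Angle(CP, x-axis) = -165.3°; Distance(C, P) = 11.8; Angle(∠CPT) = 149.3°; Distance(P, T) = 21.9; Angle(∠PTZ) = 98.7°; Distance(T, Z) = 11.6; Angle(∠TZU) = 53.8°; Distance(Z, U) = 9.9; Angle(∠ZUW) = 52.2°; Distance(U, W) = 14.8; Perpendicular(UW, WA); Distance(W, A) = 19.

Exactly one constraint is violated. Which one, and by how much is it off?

Distance(W, A) = 19 — off by 3.50.

C = (0.00, 0.00) ✓; CP at -165.3° ✓; |CP| = 11.80 ✓; ∠CPT = 149.3° ✓; |PT| = 21.90 ✓; ∠PTZ = 98.70° ✓; |TZ| = 11.60 ✓; ∠TZU = 53.80° ✓; |ZU| = 9.900 ✓; ∠ZUW = 52.20° ✓; |UW| = 14.80 ✓; ∠(UW, WA) = 90.00° ✓; |WA| = 22.50 ✗.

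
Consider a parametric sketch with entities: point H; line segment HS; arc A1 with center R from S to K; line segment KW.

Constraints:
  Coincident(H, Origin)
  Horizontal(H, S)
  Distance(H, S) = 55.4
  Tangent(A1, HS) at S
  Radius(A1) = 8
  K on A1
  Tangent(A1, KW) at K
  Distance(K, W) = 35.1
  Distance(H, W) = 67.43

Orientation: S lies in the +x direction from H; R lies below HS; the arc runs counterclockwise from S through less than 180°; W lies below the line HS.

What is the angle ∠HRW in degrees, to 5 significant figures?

91.673°

H is at the origin; H and S share the same y with |HS| = 55.4 and S on the +x side, so S = (55.400, 0.0000). The tangent condition forces RS to be normal to HS, so R = S + (0, -8) = (55.400, -8.0000). Since RK ⟂ KW (tangency), |RW| = √(8.0² + 35.1²) = 36.000 regardless of where K sits on A1. So W lies on both circle(H, 67.43) and circle(R, 36.000); the below-HS intersection is W = (51.297, -43.766). K is the foot of the tangent from W: K = (47.448, -8.8772).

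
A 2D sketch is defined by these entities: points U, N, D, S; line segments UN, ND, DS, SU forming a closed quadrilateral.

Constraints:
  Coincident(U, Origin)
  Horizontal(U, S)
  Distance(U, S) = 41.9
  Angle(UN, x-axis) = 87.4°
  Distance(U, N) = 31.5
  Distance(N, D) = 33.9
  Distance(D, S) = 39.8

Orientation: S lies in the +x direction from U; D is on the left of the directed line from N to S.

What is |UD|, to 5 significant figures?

52.116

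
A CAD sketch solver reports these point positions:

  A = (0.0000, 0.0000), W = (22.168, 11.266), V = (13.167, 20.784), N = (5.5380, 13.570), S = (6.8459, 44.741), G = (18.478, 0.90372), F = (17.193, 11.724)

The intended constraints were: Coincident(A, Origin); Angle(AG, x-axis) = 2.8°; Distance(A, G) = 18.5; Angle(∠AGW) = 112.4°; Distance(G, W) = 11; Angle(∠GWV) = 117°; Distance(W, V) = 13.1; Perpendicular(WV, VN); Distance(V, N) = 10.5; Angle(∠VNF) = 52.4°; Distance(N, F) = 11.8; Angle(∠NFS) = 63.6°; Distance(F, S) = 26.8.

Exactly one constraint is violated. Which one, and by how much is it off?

Distance(F, S) = 26.8 — off by 7.80.

A = (0.00, 0.00) ✓; AG at 2.800° ✓; |AG| = 18.50 ✓; ∠AGW = 112.4° ✓; |GW| = 11.00 ✓; ∠GWV = 117.0° ✓; |WV| = 13.10 ✓; ∠(WV, VN) = 90.00° ✓; |VN| = 10.50 ✓; ∠VNF = 52.40° ✓; |NF| = 11.80 ✓; ∠NFS = 63.60° ✓; |FS| = 34.60 ✗.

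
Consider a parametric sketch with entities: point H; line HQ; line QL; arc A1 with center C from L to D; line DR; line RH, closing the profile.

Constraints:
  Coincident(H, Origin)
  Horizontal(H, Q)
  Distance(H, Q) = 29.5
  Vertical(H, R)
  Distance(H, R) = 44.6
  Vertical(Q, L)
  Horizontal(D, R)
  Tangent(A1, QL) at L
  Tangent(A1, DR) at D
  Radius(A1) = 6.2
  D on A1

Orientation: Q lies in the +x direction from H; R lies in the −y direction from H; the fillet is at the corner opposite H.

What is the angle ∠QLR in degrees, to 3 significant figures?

102°

H is at the origin; HQ is horizontal with |HQ| = 29.5 and Q on the +x side, so Q = (29.5, 0.00). HR is vertical with |HR| = 44.6 and R on the −y side, so R = (0.00, -44.6). The virtual corner opposite H is at (29.5, -44.6). The tangent condition forces CL to be normal to QL and tangency of A1 to DR means the radius CD is perpendicular to DR, with radius 6.2, so the center C sits 6.2 in from both sides at C = (23.3, -38.4). That places the tangent points at L = (29.5, -38.4) on QL and D = (23.3, -44.6) on DR. Then cos ∠QLR = LQ·LR / (|LQ||LR|), giving 102°.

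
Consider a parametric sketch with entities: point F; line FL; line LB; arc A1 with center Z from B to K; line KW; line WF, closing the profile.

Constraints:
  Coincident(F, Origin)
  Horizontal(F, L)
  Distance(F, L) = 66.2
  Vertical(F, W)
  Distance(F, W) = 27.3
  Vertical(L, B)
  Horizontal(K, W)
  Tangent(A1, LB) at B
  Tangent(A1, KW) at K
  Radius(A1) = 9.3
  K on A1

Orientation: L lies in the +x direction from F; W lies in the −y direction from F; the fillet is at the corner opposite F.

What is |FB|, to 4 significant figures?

68.60

F is at the origin; F and L share the same y with |FL| = 66.2 and L on the +x side, so L = (66.20, 0.000). F and W share the same x with |FW| = 27.3 and W on the −y side, so W = (0.000, -27.30). The virtual corner opposite F is at (66.20, -27.30). The tangent condition forces ZB to be normal to LB and the tangent condition forces ZK to be normal to KW, with radius 9.3, so the center Z sits 9.3 in from both sides at Z = (56.90, -18.00). That places the tangent points at B = (66.20, -18.00) on LB and K = (56.90, -27.30) on KW. Then |FB| = |B − F| = 68.60.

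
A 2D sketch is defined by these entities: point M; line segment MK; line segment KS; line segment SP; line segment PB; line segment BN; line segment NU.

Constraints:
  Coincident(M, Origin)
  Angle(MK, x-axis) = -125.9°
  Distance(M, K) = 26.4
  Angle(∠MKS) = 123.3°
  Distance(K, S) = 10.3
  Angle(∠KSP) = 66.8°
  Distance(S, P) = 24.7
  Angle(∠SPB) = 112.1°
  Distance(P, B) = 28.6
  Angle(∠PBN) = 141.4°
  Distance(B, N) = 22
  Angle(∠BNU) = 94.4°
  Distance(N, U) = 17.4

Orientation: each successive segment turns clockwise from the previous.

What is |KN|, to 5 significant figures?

45.676

∠SPB = 112.1° gives PB at -3.7000° from the x-axis; with |PB| = 28.6, B = (13.521, -0.52561). ∠PBN = 141.4° gives BN at -42.300° from the x-axis; with |BN| = 22.0, N = (29.793, -15.332). Then |KN| = |N − K| = 45.676.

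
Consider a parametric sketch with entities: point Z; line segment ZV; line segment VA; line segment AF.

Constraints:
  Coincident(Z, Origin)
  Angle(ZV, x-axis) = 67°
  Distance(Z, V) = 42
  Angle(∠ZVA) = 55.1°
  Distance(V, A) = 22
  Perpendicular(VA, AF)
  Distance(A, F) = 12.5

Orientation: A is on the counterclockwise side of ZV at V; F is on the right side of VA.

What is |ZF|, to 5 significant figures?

46.990

Z is at the origin; ZV runs at 67.0° with length 42.0, so V = 42.0·(cos 67.0°, sin 67.0°) = (16.411, 38.661). ∠ZVA = 55.1°, so VA runs at 67.0° + (180° − 55.1°) = 191.90° from the x-axis; with |VA| = 22.0, A = V + 22.0·(cos 191.90°, sin 191.90°) = (-5.1165, 34.125). The perpendicularity gives AF at right angles to VA; with |AF| = 12.5 on the right of VA, F = A + 12.5·(-0.20620, 0.97851) = (-7.6940, 46.356). Then |ZF| = |F − Z| = 46.990.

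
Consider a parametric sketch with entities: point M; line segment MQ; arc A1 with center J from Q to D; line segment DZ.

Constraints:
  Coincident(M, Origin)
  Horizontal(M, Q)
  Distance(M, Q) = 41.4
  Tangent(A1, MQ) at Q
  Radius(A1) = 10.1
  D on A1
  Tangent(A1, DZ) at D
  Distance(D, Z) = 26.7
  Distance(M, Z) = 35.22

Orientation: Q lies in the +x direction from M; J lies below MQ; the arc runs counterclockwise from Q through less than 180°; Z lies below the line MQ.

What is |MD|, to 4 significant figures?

32.91

M is at the origin; M and Q share the same y with |MQ| = 41.4 and Q on the +x side, so Q = (41.40, 0.000). Since A1 is tangent to MQ there, JQ ⟂ MQ, so J = Q + (0, -10.1) = (41.40, -10.10). Since JD ⟂ DZ (tangency), |JZ| = √(10.1² + 26.7²) = 28.55 regardless of where D sits on A1. So Z lies on both circle(M, 35.22) and circle(J, 28.55); the below-MQ intersection is Z = (20.00, -28.99). D is the foot of the tangent from Z: D = (32.47, -5.383).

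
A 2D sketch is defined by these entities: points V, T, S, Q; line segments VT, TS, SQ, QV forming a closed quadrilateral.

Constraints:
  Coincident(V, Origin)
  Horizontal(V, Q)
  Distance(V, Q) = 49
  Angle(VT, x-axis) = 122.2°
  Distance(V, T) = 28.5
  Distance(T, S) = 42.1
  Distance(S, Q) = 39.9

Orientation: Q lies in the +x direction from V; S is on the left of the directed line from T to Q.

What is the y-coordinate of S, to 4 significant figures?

32.63

Checks: |TS| = 42.10 ✓; |SQ| = 39.90 ✓.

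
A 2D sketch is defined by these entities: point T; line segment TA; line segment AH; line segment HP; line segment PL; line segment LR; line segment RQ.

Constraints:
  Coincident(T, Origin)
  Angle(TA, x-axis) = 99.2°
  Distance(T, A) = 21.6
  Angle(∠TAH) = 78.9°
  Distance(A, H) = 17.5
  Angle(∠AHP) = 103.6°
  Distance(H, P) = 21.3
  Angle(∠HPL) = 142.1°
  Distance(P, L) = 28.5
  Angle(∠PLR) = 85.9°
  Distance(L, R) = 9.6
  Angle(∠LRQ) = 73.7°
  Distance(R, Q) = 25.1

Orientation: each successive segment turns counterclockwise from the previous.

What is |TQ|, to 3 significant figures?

16.1

∠PLR = 85.9° gives LR at 48.7° from the x-axis; with |LR| = 9.6, R = (8.97, -19.0). ∠LRQ = 73.7° gives RQ at 155° from the x-axis; with |RQ| = 25.1, Q = (-13.8, -8.38). Then |TQ| = |Q − T| = 16.1.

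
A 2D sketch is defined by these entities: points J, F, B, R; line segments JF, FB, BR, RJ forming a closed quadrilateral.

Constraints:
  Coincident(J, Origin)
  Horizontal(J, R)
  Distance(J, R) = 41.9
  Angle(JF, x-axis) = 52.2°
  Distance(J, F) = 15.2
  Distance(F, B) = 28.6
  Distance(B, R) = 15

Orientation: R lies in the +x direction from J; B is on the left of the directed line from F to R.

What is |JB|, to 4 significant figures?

40.47

J is at the origin; JR is horizontal with |JR| = 41.9 and R in +x, so R = (41.9, 0). JF runs at 52.2° with |JF| = 15.2, so F = (9.316, 12.01). B is determined by |FB| = 28.6 and |BR| = 15.0 together: it lies at the intersection of circle(F, 28.6) and circle(R, 15.0). With |FR| = 34.73, the foot of the radical line on FR is 25.90 from F and the perpendicular offset is √(28.6² − 25.90²) = 12.13. Taking the left-of-FR solution: B = (37.81, 14.43).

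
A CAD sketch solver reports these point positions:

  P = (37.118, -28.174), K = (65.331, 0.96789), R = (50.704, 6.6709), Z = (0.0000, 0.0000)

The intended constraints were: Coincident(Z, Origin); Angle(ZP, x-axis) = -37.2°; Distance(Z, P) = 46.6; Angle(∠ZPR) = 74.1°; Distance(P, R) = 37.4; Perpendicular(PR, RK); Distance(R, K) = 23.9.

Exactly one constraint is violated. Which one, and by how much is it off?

Distance(R, K) = 23.9 — off by 8.20.

Z = (0.00, 0.00) ✓; ZP at -37.20° ✓; |ZP| = 46.60 ✓; ∠ZPR = 74.10° ✓; |PR| = 37.40 ✓; ∠(PR, RK) = 90.00° ✓; |RK| = 15.70 ✗.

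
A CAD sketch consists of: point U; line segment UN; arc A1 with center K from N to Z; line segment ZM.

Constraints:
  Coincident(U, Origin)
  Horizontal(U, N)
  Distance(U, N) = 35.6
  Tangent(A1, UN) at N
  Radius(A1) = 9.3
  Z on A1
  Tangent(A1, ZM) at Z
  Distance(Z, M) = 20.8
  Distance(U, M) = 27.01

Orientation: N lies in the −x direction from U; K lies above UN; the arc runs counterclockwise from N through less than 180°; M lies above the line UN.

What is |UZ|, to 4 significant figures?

28.16

Checks: |KZ| = 9.300 ✓; ∠(KZ, ZM) = 90.00° ✓; |ZM| = 20.80 ✓; |UM| = 27.01 ✓.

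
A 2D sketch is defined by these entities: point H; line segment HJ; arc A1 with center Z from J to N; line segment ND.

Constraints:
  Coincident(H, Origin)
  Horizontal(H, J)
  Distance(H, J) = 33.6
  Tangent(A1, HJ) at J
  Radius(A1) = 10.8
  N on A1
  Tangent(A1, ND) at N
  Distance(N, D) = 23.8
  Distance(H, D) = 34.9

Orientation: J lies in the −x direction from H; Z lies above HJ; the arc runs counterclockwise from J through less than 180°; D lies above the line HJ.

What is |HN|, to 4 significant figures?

24.50

H is at the origin; HJ is horizontal with |HJ| = 33.6 and J on the −x side, so J = (-33.60, 0.000). The tangent condition forces ZJ to be normal to HJ, so Z = J + (0, 10.8) = (-33.60, 10.80). Since ZN ⟂ ND (tangency), |ZD| = √(10.8² + 23.8²) = 26.14 regardless of where N sits on A1. So D lies on both circle(H, 34.9) and circle(Z, 26.14); the above-HJ intersection is D = (-16.63, 30.68). N is the foot of the tangent from D: N = (-23.22, 7.811).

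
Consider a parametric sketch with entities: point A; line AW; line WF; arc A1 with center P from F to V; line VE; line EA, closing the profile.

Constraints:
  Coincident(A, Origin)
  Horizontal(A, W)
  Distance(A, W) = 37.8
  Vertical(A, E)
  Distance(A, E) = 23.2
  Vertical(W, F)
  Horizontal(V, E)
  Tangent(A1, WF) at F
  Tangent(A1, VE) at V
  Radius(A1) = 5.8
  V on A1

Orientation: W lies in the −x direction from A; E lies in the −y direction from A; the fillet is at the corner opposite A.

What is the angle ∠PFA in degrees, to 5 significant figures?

24.717°

A is at the origin; AW is horizontal with |AW| = 37.8 and W on the −x side, so W = (-37.800, 0.0000). AE is vertical with |AE| = 23.2 and E on the −y side, so E = (0.0000, -23.200). The virtual corner opposite A is at (-37.800, -23.200). Tangency of A1 to WF means the radius PF is perpendicular to WF and tangency of A1 to VE means the radius PV is perpendicular to VE, with radius 5.8, so the center P sits 5.8 in from both sides at P = (-32.000, -17.400). That places the tangent points at F = (-37.800, -17.400) on WF and V = (-32.000, -23.200) on VE. Then cos ∠PFA = FP·FA / (|FP||FA|), giving 24.717°.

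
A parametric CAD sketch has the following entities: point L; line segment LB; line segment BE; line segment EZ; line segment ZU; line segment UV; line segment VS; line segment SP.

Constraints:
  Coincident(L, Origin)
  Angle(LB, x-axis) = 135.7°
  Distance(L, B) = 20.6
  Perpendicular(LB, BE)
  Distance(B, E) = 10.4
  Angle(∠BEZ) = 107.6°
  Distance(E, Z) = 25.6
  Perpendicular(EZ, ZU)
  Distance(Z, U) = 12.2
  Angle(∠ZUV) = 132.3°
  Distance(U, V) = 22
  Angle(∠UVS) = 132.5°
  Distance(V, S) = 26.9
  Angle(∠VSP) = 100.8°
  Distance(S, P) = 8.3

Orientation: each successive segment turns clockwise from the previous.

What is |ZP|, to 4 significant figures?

46.80

L is at the origin; LB runs at 135.7° with length 20.6, so B = (-14.74, 14.39). LB is perpendicular to BE, so BE runs at 45.70°; with |BE| = 10.4, E = (-7.480, 21.83). ∠BEZ = 107.6° gives EZ at -26.70° from the x-axis; with |EZ| = 25.6, Z = (15.39, 10.33). EZ ⟂ ZU, so ZU runs at -116.7°; with |ZU| = 12.2, U = (9.909, -0.5711). ∠ZUV = 132.3° gives UV at -164.4° from the x-axis; with |UV| = 22.0, V = (-11.28, -6.487). ∠UVS = 132.5° gives VS at 148.1° from the x-axis; with |VS| = 26.9, S = (-34.12, 7.728). ∠VSP = 100.8° gives SP at 68.90° from the x-axis; with |SP| = 8.3, P = (-31.13, 15.47). Then |ZP| = |P − Z| = 46.80.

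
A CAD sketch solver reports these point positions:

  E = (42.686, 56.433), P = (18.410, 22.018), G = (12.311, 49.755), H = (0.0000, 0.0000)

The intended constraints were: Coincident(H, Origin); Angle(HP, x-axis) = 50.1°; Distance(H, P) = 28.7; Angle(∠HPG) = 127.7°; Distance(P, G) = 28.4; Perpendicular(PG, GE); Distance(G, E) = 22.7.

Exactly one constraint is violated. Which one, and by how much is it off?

Distance(G, E) = 22.7 — off by 8.40.

H = (0.00, 0.00) ✓; HP at 50.10° ✓; |HP| = 28.70 ✓; ∠HPG = 127.7° ✓; |PG| = 28.40 ✓; ∠(PG, GE) = 90.00° ✓; |GE| = 31.10 ✗.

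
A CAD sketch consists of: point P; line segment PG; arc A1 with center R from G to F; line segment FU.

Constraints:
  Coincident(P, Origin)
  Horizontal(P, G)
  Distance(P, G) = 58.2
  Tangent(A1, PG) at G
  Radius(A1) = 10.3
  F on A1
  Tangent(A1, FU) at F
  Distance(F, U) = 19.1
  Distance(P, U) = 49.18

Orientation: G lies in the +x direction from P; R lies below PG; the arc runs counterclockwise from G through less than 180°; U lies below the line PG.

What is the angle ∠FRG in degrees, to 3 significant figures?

71.2°

Checks: |RF| = 10.30 ✓; ∠(RF, FU) = 90.00° ✓; |FU| = 19.10 ✓; |PU| = 49.18 ✓.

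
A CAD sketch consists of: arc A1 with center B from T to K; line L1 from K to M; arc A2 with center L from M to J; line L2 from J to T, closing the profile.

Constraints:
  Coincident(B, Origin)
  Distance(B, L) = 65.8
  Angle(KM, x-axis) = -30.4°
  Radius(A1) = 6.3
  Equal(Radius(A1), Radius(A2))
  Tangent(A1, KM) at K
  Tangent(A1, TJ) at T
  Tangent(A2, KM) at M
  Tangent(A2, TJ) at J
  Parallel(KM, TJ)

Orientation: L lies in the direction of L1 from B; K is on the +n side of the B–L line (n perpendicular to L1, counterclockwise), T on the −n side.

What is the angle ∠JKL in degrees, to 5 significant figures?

5.3712°

Tangency of A1 to both parallel lines with radius 6.3 puts K and T at B ± 6.3·n: K = (3.1880, 5.4338), T = (-3.1880, -5.4338). Equal radii place M and J the same way about L: M = L + 6.3·n = (59.941, -27.863), J = L − 6.3·n = (53.565, -38.731). Then cos ∠JKL = KJ·KL / (|KJ||KL|), giving 5.3712°.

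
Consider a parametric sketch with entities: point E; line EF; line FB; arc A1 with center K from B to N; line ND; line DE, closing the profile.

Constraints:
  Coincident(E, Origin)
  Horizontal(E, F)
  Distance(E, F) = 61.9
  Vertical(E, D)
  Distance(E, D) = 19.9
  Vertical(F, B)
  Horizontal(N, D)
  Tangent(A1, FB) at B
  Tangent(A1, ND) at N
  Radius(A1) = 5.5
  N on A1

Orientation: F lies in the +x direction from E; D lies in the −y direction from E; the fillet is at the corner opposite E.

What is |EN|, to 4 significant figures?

59.81

The virtual corner opposite E is at (61.90, -19.90). The tangent condition forces KB to be normal to FB and A1 meets ND tangentially, so KN is at right angles to ND, with radius 5.5, so the center K sits 5.5 in from both sides at K = (56.40, -14.40). That places the tangent points at B = (61.90, -14.40) on FB and N = (56.40, -19.90) on ND. Then |EN| = |N − E| = 59.81.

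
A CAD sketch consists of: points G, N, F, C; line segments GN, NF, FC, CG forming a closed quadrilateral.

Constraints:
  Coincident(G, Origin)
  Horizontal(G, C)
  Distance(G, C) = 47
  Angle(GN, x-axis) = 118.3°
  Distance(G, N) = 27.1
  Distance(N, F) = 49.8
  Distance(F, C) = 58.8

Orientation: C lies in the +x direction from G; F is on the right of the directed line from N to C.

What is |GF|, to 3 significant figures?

26.2

G is at the origin; GC is horizontal with |GC| = 47.0 and C in +x, so C = (47.0, 0). GN runs at 118.3° with |GN| = 27.1, so N = (-12.8, 23.9). F is determined by |NF| = 49.8 and |FC| = 58.8 together: it lies at the intersection of circle(N, 49.8) and circle(C, 58.8). With |NC| = 64.4, the foot of the radical line on NC is 24.6 from N and the perpendicular offset is √(49.8² − 24.6²) = 43.3. Taking the right-of-NC solution: F = (-6.00, -25.5).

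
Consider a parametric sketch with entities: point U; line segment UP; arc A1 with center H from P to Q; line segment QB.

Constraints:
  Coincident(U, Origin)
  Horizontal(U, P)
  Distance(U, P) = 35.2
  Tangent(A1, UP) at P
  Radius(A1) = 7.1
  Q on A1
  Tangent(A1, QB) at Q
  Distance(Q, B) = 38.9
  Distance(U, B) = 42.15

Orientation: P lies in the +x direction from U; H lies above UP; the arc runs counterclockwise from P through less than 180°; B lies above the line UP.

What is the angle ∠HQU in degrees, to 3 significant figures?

27.4°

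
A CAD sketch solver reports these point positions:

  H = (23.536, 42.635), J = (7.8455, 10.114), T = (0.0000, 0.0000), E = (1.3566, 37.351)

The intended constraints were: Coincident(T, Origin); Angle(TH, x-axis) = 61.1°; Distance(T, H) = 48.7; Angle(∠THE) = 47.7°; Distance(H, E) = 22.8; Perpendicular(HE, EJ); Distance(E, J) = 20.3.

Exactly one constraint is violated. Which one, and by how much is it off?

Distance(E, J) = 20.3 — off by 7.70.

T = (0.00, 0.00) ✓; TH at 61.10° ✓; |TH| = 48.70 ✓; ∠THE = 47.70° ✓; |HE| = 22.80 ✓; ∠(HE, EJ) = 90.00° ✓; |EJ| = 28.00 ✗.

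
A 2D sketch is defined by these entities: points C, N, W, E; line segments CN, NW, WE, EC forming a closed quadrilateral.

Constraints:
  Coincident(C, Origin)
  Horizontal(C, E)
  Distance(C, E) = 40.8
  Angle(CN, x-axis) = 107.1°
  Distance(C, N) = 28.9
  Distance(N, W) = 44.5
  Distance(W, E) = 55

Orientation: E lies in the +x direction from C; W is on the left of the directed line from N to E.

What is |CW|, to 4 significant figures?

60.21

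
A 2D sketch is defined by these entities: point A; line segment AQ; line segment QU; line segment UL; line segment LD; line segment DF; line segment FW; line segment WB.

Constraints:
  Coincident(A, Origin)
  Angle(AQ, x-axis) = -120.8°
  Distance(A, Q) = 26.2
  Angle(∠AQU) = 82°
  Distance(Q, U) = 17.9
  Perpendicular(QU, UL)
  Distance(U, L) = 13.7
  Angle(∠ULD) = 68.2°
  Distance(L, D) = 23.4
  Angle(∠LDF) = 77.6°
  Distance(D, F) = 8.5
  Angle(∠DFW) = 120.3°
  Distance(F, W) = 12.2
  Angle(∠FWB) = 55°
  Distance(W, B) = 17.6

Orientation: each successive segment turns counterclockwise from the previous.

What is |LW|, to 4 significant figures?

15.64

A is at the origin; AQ runs at -120.8° with length 26.2, so Q = (-13.42, -22.50). ∠AQU = 82.0° gives QU at -22.80° from the x-axis; with |QU| = 17.9, U = (3.086, -29.44). QU is perpendicular to UL, so UL runs at 67.20°; with |UL| = 13.7, L = (8.395, -16.81). ∠ULD = 68.2° gives LD at 179.0° from the x-axis; with |LD| = 23.4, D = (-15.00, -16.40). ∠LDF = 77.6° gives DF at -78.60° from the x-axis; with |DF| = 8.5, F = (-13.32, -24.74). ∠DFW = 120.3° gives FW at -18.90° from the x-axis; with |FW| = 12.2, W = (-1.779, -28.69). Then |LW| = |W − L| = 15.64.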